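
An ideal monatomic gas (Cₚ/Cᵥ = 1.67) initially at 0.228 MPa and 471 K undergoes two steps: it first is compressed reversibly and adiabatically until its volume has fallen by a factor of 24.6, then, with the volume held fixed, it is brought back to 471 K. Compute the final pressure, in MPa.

P₃ ≈ 5.61 MPa

Adiabatic step (PV^γ = const): P₂ = 0.228×24.6^(1.67) = 47.95 MPa; T₂ = 471×24.6^(0.67) = 4027 K.
Isochoric: P₃ = P₂(T₃/T₂) = 47.95 × (471/4027) = 5.609 MPa.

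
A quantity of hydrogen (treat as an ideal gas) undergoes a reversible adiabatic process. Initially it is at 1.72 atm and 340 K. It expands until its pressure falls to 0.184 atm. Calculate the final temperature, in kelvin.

T₂ ≈ 180 K

Adiabatic: T₂/T₁ = (P₂/P₁)^((γ−1)/γ).
For a diatomic ideal gas γ = 7/5, so (γ−1)/γ = 2/7.
T₂ = 340 × (0.184/1.72)^(2/7) = 179.5 K.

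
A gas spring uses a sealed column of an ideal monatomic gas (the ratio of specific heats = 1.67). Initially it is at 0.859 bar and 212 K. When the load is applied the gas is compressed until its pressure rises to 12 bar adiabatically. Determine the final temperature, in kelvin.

Adiabatic: T₂/T₁ = (P₂/P₁)^((γ−1)/γ).
T₂ = 212 × (12/0.859)^(0.401) = 610.6 K.

T₂ ≈ 611 K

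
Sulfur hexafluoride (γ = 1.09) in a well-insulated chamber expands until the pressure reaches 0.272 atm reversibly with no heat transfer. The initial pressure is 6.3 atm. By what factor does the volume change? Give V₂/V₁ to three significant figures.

V₂/V₁ ≈ 17.9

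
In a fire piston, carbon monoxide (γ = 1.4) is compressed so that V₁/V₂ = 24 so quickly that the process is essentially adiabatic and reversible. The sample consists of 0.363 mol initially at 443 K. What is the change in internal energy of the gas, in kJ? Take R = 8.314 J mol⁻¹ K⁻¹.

For a reversible adiabat TV^(γ−1) is constant, so T₂ = T₁ (V₁/V₂)^(γ−1).
T₂ = 443 × 24^(0.4) = 1579 K.
Q = 0, so ΔU = W_on_gas = nCᵥΔT with Cᵥ = R/(γ−1) = 20.79 J/(mol·K).
ΔU = 0.363 × 20.79 × (1579 − 443) = 8574 J.

ΔU ≈ 8.57 kJ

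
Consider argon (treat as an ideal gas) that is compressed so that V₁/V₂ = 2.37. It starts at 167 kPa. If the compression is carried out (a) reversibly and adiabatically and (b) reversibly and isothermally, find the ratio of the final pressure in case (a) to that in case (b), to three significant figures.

For a monatomic ideal gas γ = 5/3.
Isothermal: P_b = P₁(V₁/V₂) = 167×2.37.
Adiabatic: P_a = P₁(V₁/V₂)^γ = 167×2.37^(5/3).
P_a/P_b = (V₁/V₂)^(γ−1) = 2.37^(2/3) = 1.778.

P_adiabatic / P_isothermal ≈ 1.78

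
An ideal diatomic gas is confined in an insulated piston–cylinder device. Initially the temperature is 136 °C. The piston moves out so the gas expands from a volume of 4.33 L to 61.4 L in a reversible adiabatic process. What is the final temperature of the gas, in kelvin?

T₂ ≈ 142 K

For a reversible adiabat TV^(γ−1) is constant, so T₂ = T₁ (V₁/V₂)^(γ−1).
For a diatomic ideal gas γ = 7/5, so γ−1 = 2/5.
T₁ = 136 °C = 409.1 K.
T₂ = 409.1 × (4.33/61.4)^(2/5) = 141.6 K.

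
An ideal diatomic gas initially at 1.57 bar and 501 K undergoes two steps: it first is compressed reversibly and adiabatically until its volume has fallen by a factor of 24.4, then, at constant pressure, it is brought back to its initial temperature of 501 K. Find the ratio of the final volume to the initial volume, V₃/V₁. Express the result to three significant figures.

For a diatomic ideal gas γ = 7/5.
Adiabatic step: V₂/V₁ = 0.04098; T₂ = T₁·24.4^(2/5) = 1798 K.
Isobaric step: V₃/V₂ = T₃/T₂ = 501/1798.
V₃/V₁ = (V₂/V₁)(V₃/V₂) = 0.04098 × (501/1798) = 0.01142.

V₃/V₁ ≈ 0.0114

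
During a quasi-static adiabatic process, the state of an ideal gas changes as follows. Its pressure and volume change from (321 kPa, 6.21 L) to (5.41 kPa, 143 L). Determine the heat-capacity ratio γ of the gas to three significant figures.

PV^γ = const ⇒ γ = ln(P₂/P₁) / ln(V₁/V₂).
γ = ln(5.41/321) / ln(6.21/143) = 1.302.

γ ≈ 1.30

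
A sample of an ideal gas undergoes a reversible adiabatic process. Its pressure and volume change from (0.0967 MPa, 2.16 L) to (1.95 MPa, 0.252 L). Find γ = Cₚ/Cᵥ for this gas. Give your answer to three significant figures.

γ ≈ 1.40

PV^γ = const ⇒ γ = ln(P₂/P₁) / ln(V₁/V₂).
γ = ln(1.95/0.0967) / ln(2.16/0.252) = 1.398.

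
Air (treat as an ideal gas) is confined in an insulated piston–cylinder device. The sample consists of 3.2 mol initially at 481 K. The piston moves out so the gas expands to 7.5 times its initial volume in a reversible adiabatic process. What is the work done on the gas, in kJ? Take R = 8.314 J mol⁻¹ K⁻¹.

W ≈ -17.7 kJ

For a reversible adiabat TV^(γ−1) is constant, so T₂ = T₁ (V₁/V₂)^(γ−1).
γ = 7/5 for a diatomic ideal gas, so γ−1 = 2/5.
T₂ = 481 × (1/7.5)^(2/5) = 214.8 K.
Q = 0, so ΔU = W_on_gas = nCᵥΔT with Cᵥ = R/(γ−1) = 20.79 J/(mol·K).
ΔU = 3.2 × 20.79 × (214.8 − 481) = -17700 J.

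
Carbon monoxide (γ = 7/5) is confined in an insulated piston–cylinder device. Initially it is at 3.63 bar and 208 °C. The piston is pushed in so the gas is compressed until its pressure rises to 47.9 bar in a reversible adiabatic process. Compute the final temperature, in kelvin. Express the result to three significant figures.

Adiabatic: T₂/T₁ = (P₂/P₁)^((γ−1)/γ).
T₁ = 208 °C = 481.1 K.
T₂ = 481.1 × (47.9/3.63)^(2/7) = 1006 K.

T₂ ≈ 1010 K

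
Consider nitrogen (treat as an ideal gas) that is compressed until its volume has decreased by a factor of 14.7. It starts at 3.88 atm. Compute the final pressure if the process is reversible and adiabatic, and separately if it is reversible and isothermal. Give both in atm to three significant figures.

adiabatic: 167 atm; isothermal: 57.0 atm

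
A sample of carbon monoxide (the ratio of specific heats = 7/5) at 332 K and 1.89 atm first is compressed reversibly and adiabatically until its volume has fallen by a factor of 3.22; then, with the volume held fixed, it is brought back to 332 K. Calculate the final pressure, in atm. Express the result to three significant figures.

Adiabatic step (PV^γ = const): P₂ = 1.89×3.22^(7/5) = 9.715 atm; T₂ = 332×3.22^(2/5) = 530 K.
Isochoric: P₃ = P₂(T₃/T₂) = 9.715 × (332/530) = 6.086 atm.

P₃ ≈ 6.09 atm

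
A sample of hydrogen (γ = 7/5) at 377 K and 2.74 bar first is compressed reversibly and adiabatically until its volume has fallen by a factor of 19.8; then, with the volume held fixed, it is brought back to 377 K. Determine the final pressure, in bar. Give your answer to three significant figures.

Adiabatic step (PV^γ = const): P₂ = 2.74×19.8^(7/5) = 179.1 bar; T₂ = 377×19.8^(2/5) = 1245 K.
Isochoric: P₃ = P₂(T₃/T₂) = 179.1 × (377/1245) = 54.25 bar.

P₃ ≈ 54.3 bar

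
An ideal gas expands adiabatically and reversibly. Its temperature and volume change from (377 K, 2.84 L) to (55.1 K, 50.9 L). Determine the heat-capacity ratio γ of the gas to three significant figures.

γ ≈ 1.67

TV^(γ−1) = const ⇒ γ − 1 = ln(T₂/T₁) / ln(V₁/V₂).
γ = 1 + ln(55.1/377) / ln(2.84/50.9) = 1.666.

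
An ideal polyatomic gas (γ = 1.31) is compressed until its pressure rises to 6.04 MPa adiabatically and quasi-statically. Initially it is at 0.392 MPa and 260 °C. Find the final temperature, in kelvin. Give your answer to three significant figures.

T₂ ≈ 1020 K

Along an adiabat T P^((1−γ)/γ) is constant, so T₂ = T₁ (P₂/P₁)^((γ−1)/γ).
T₁ = 260 °C = 533.1 K.
T₂ = 533.1 × (6.04/0.392)^(0.237) = 1018 K.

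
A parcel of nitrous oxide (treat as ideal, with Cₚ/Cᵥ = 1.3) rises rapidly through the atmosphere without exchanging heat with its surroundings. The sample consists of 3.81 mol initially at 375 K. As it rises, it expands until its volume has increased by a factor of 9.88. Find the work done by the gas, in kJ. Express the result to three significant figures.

For a reversible adiabat TV^(γ−1) is constant, so T₂ = T₁ (V₁/V₂)^(γ−1).
T₂ = 375 × (1/9.88)^(0.3) = 188.6 K.
Q = 0, so ΔU = W_on_gas = nCᵥΔT with Cᵥ = R/(γ−1) = 27.71 J/(mol·K).
ΔU = 3.81 × 27.71 × (188.6 − 375) = -19680 J.
Work done by the gas = −ΔU = 19680 J.

W ≈ 19.7 kJ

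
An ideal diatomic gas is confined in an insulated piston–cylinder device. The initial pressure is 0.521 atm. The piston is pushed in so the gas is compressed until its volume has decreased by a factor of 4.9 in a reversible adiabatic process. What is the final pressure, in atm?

Adiabatic: P₁V₁^γ = P₂V₂^γ ⇒ P₂ = P₁ (V₁/V₂)^γ.
For a diatomic ideal gas γ = 7/5.
P₂ = 0.521 × 4.9^(7/5) = 4.821 atm.

P₂ ≈ 4.82 atm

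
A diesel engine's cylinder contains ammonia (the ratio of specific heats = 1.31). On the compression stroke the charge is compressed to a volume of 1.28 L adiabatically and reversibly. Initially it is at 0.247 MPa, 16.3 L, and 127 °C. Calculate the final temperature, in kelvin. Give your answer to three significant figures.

For a reversible adiabat TV^(γ−1) is constant, so T₂ = T₁ (V₁/V₂)^(γ−1).
T₁ = 127 °C = 400.1 K.
T₂ = 400.1 × (16.3/1.28)^(0.31) = 880.6 K.

T₂ ≈ 881 K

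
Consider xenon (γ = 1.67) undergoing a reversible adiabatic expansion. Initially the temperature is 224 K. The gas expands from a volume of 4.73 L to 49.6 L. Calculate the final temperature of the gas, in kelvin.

T₂ ≈ 46.4 K

For a reversible adiabat TV^(γ−1) is constant, so T₂ = T₁ (V₁/V₂)^(γ−1).
T₂ = 224 × (4.73/49.6)^(0.67) = 46.39 K.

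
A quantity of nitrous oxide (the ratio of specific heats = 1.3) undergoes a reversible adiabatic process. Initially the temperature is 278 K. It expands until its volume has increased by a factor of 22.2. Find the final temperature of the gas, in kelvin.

T₂ ≈ 110 K

For a reversible adiabat TV^(γ−1) is constant, so T₂ = T₁ (V₁/V₂)^(γ−1).
T₂ = 278 × (1/22.2)^(0.3) = 109.7 K.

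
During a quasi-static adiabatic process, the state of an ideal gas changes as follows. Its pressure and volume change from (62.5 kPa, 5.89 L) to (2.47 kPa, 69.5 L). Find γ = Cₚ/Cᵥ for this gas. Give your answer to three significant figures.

γ ≈ 1.31

PV^γ = const ⇒ γ = ln(P₂/P₁) / ln(V₁/V₂).
γ = ln(2.47/62.5) / ln(5.89/69.5) = 1.309.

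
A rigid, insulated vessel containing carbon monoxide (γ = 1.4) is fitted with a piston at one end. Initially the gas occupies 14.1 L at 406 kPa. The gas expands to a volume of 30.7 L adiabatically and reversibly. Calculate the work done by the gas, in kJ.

W ≈ 3.83 kJ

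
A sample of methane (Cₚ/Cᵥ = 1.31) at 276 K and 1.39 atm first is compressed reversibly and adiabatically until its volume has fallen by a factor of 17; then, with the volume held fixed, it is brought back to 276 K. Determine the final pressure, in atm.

P₃ ≈ 23.6 atm

Adiabatic step (PV^γ = const): P₂ = 1.39×17^(1.31) = 56.87 atm; T₂ = 276×17^(0.31) = 664.3 K.
Isochoric: P₃ = P₂(T₃/T₂) = 56.87 × (276/664.3) = 23.63 atm.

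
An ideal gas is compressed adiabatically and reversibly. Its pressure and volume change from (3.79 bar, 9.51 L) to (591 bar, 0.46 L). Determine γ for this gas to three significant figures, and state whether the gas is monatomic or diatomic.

PV^γ = const ⇒ γ = ln(P₂/P₁) / ln(V₁/V₂).
γ = ln(591/3.79) / ln(9.51/0.46) = 1.667.
γ ≈ 1.67 is close to 5/3, so the gas is monatomic.

γ ≈ 1.67; monatomic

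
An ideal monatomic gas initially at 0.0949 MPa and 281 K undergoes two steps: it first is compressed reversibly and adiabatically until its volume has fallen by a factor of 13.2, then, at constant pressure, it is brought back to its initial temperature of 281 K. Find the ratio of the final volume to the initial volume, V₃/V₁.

For a monatomic ideal gas γ = 5/3.
Adiabatic step: V₂/V₁ = 0.07576; T₂ = T₁·13.2^(2/3) = 1569 K.
Isobaric step: V₃/V₂ = T₃/T₂ = 281/1569.
V₃/V₁ = (V₂/V₁)(V₃/V₂) = 0.07576 × (281/1569) = 0.01356.

V₃/V₁ ≈ 0.0136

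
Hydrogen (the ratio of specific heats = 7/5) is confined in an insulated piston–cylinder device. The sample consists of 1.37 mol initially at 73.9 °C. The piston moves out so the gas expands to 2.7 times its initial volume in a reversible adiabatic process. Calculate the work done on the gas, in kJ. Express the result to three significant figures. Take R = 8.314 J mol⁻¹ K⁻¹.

W ≈ -3.24 kJ

Adiabatic: T₁V₁^(γ−1) = T₂V₂^(γ−1) ⇒ T₂ = T₁ (V₁/V₂)^(γ−1).
T₁ = 73.9 °C = 347 K.
T₂ = 347 × (1/2.7)^(2/5) = 233.3 K.
Q = 0, so ΔU = W_on_gas = nCᵥΔT with Cᵥ = R/(γ−1) = 20.79 J/(mol·K).
ΔU = 1.37 × 20.79 × (233.3 − 347) = -3240 J.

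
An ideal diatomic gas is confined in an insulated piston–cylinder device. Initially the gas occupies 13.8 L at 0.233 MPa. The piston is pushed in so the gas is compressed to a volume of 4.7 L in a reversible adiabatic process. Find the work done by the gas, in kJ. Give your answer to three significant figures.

W ≈ -4.33 kJ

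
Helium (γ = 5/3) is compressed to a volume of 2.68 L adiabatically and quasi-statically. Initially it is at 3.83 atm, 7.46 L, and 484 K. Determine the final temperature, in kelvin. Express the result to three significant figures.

T₂ ≈ 958 K

For a reversible adiabat TV^(γ−1) is constant, so T₂ = T₁ (V₁/V₂)^(γ−1).
T₂ = 484 × (7.46/2.68)^(2/3) = 957.7 K.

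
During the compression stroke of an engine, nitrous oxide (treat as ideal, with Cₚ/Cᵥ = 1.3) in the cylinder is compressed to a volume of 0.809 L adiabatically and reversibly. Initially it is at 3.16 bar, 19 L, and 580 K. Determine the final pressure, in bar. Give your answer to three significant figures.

Since PV^γ is constant along a reversible adiabat, P₂ = P₁ (V₁/V₂)^γ.
P₂ = 3.16 × (19/0.809)^(1.3) = 191.3 bar.

P₂ ≈ 191 bar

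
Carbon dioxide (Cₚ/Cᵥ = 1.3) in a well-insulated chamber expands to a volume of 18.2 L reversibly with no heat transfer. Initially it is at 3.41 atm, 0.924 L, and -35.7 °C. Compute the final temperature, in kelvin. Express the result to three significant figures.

T₂ ≈ 97.1 K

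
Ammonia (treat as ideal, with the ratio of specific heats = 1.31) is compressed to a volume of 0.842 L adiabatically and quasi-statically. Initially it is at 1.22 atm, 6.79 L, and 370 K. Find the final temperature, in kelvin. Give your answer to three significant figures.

For a reversible adiabat TV^(γ−1) is constant, so T₂ = T₁ (V₁/V₂)^(γ−1).
T₂ = 370 × (6.79/0.842)^(0.31) = 706.7 K.

T₂ ≈ 707 K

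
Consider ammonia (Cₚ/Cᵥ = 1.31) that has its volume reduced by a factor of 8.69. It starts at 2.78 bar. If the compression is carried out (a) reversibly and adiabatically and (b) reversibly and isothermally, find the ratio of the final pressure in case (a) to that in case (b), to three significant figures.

P_adiabatic / P_isothermal ≈ 1.95

Isothermal: P_b = P₁(V₁/V₂) = 2.78×8.69.
Adiabatic: P_a = P₁(V₁/V₂)^γ = 2.78×8.69^(1.31).
P_a/P_b = (V₁/V₂)^(γ−1) = 8.69^(0.31) = 1.955.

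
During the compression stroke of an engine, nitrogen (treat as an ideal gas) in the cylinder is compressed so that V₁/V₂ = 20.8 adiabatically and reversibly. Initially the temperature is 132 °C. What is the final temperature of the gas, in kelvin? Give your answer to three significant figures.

T₂ ≈ 1360 K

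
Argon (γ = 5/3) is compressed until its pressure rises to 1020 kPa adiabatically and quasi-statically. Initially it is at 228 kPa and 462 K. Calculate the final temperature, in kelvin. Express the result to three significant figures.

T₂ ≈ 841 K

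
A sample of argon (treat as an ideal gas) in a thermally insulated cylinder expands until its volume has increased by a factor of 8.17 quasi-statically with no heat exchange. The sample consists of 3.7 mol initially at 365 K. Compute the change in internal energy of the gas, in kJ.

ΔU ≈ -12.7 kJ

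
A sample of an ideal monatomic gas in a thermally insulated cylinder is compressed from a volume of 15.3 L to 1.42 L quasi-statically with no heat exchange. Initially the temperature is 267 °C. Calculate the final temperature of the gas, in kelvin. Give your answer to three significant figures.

T₂ ≈ 2640 K

For a reversible adiabat TV^(γ−1) is constant, so T₂ = T₁ (V₁/V₂)^(γ−1).
For a monatomic ideal gas γ = 5/3, so γ−1 = 2/3.
T₁ = 267 °C = 540.1 K.
T₂ = 540.1 × (15.3/1.42)^(2/3) = 2635 K.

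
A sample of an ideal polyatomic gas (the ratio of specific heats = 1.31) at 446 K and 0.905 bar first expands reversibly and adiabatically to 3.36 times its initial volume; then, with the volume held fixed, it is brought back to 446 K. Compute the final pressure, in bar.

P₃ ≈ 0.269 bar

Adiabatic step (PV^γ = const): P₂ = 0.905×(1/3.36)^(1.31) = 0.185 bar; T₂ = 446×(1/3.36)^(0.31) = 306.3 K.
Isochoric: P₃ = P₂(T₃/T₂) = 0.185 × (446/306.3) = 0.2693 bar.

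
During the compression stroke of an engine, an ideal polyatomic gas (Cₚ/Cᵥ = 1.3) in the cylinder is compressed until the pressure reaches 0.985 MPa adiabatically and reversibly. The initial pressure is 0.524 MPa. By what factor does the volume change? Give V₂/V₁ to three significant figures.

From PV^γ = const, V₂/V₁ = (P₁/P₂)^(1/γ).
V₂/V₁ = (0.524/0.985)^(0.769) = 0.6154.

V₂/V₁ ≈ 0.615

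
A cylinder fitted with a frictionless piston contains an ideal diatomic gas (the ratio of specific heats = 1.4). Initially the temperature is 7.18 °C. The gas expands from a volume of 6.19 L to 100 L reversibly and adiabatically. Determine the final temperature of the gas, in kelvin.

For a reversible adiabat TV^(γ−1) is constant, so T₂ = T₁ (V₁/V₂)^(γ−1).
T₁ = 7.18 °C = 280.3 K.
T₂ = 280.3 × (6.19/100)^(0.4) = 92.12 K.

T₂ ≈ 92.1 K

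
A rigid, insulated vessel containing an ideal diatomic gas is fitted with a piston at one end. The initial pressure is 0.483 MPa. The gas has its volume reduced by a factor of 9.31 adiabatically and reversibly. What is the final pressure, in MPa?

Adiabatic: P₁V₁^γ = P₂V₂^γ ⇒ P₂ = P₁ (V₁/V₂)^γ.
For a diatomic ideal gas γ = 7/5.
P₂ = 0.483 × 9.31^(7/5) = 10.98 MPa.

P₂ ≈ 11.0 MPa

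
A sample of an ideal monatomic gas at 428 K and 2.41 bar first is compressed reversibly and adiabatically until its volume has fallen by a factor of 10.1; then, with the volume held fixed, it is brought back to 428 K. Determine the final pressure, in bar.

For a monatomic ideal gas γ = 5/3.
Adiabatic step (PV^γ = const): P₂ = 2.41×10.1^(5/3) = 113.7 bar; T₂ = 428×10.1^(2/3) = 2000 K.
Isochoric: P₃ = P₂(T₃/T₂) = 113.7 × (428/2000) = 24.34 bar.

P₃ ≈ 24.3 bar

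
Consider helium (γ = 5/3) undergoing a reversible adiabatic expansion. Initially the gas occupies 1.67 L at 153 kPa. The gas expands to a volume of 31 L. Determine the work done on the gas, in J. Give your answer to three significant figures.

P₂ = P₁(V₁/V₂)^γ = 153×(1.67/31)^(5/3) = 1.176 kPa.
For a reversible adiabat, W_by_gas = (P₁V₁ − P₂V₂)/(γ−1).
W_by = (153000×0.00167 − 1176×0.031) / (2/3) = 328.6 J.
W_on_gas = −W_by = -328.6 J.

W ≈ -329 J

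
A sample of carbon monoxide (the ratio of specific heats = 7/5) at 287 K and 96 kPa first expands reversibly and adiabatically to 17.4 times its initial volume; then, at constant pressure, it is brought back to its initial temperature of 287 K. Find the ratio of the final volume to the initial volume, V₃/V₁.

V₃/V₁ ≈ 54.5

Adiabatic step: V₂/V₁ = 17.4; T₂ = T₁·(1/17.4)^(2/5) = 91.55 K.
Isobaric step: V₃/V₂ = T₃/T₂ = 287/91.55.
V₃/V₁ = (V₂/V₁)(V₃/V₂) = 17.4 × (287/91.55) = 54.55.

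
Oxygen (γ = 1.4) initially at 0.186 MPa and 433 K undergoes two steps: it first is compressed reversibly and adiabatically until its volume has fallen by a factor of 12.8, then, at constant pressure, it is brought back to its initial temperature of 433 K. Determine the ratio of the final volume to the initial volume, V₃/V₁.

Adiabatic step: V₂/V₁ = 0.07812; T₂ = T₁·12.8^(0.4) = 1201 K.
Isobaric step: V₃/V₂ = T₃/T₂ = 433/1201.
V₃/V₁ = (V₂/V₁)(V₃/V₂) = 0.07812 × (433/1201) = 0.02818.

V₃/V₁ ≈ 0.0282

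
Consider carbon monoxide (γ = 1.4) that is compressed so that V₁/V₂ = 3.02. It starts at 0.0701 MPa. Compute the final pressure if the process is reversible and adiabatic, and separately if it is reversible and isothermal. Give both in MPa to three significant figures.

adiabatic: 0.329 MPa; isothermal: 0.212 MPa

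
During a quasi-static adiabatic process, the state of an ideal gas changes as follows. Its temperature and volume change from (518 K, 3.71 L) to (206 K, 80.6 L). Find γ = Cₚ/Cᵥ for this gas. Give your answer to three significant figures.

γ ≈ 1.30

TV^(γ−1) = const ⇒ γ − 1 = ln(T₂/T₁) / ln(V₁/V₂).
γ = 1 + ln(206/518) / ln(3.71/80.6) = 1.3.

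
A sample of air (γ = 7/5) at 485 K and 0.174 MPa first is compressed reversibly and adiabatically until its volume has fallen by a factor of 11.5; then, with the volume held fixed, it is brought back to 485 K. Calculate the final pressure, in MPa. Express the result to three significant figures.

Adiabatic step (PV^γ = const): P₂ = 0.174×11.5^(7/5) = 5.315 MPa; T₂ = 485×11.5^(2/5) = 1288 K.
Isochoric: P₃ = P₂(T₃/T₂) = 5.315 × (485/1288) = 2.001 MPa.

P₃ ≈ 2.00 MPa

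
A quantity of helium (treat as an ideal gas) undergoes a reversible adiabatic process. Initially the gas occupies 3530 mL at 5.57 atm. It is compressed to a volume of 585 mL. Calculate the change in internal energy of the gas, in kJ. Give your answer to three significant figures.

ΔU ≈ 6.92 kJ

γ = 5/3 for a monatomic ideal gas.
P₂ = P₁(V₁/V₂)^γ = 5.57×(3530/585)^(5/3) = 111.4 atm.
For a reversible adiabat, W_by_gas = (P₁V₁ − P₂V₂)/(γ−1).
W_by = (564400×0.00353 − 1.129×10^7×0.000585) / (2/3) = -6917 J.
Q = 0 ⇒ ΔU = −W_by = 6917 J.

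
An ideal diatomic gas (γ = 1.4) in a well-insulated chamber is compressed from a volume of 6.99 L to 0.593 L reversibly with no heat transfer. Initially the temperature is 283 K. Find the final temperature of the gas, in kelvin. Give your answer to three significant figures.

For a reversible adiabat TV^(γ−1) is constant, so T₂ = T₁ (V₁/V₂)^(γ−1).
T₂ = 283 × (6.99/0.593)^(0.4) = 759.2 K.

T₂ ≈ 759 K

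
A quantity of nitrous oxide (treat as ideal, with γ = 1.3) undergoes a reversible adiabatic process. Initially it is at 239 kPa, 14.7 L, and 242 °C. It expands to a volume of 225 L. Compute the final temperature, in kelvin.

T₂ ≈ 227 K

Adiabatic: T₁V₁^(γ−1) = T₂V₂^(γ−1) ⇒ T₂ = T₁ (V₁/V₂)^(γ−1).
T₁ = 242 °C = 515.1 K.
T₂ = 515.1 × (14.7/225)^(0.3) = 227.2 K.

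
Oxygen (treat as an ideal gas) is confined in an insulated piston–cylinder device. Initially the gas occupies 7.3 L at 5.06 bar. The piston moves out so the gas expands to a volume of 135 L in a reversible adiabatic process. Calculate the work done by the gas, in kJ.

γ = 7/5 for a diatomic ideal gas.
P₂ = P₁(V₁/V₂)^γ = 5.06×(7.3/135)^(7/5) = 0.08518 bar.
For a reversible adiabat, W_by_gas = (P₁V₁ − P₂V₂)/(γ−1).
W_by = (506000×0.0073 − 8518×0.135) / (2/5) = 6360 J.

W ≈ 6.36 kJ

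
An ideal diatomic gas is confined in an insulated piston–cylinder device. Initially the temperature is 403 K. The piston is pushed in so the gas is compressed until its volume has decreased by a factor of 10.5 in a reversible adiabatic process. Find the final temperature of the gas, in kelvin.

T₂ ≈ 1030 K

For a reversible adiabat TV^(γ−1) is constant, so T₂ = T₁ (V₁/V₂)^(γ−1).
For a diatomic ideal gas γ = 7/5, so γ−1 = 2/5.
T₂ = 403 × 10.5^(2/5) = 1032 K.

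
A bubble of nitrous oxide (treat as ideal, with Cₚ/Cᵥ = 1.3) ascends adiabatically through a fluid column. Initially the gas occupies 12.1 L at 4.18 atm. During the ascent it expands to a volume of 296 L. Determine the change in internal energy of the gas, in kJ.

P₂ = P₁(V₁/V₂)^γ = 4.18×(12.1/296)^(1.3) = 0.06548 atm.
For a reversible adiabat, W_by_gas = (P₁V₁ − P₂V₂)/(γ−1).
W_by = (423500×0.0121 − 6635×0.296) / (0.3) = 10540 J.
Q = 0 ⇒ ΔU = −W_by = -10540 J.

ΔU ≈ -10.5 kJ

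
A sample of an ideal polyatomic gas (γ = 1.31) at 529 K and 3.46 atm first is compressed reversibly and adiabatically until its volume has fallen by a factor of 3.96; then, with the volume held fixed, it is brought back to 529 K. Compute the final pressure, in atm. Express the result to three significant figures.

P₃ ≈ 13.7 atm

Adiabatic step (PV^γ = const): P₂ = 3.46×3.96^(1.31) = 20.99 atm; T₂ = 529×3.96^(0.31) = 810.5 K.
Isochoric: P₃ = P₂(T₃/T₂) = 20.99 × (529/810.5) = 13.7 atm.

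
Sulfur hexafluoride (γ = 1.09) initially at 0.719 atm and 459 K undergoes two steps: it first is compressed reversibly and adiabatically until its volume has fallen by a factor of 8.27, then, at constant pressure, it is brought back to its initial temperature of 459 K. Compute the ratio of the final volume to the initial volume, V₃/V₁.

V₃/V₁ ≈ 0.100

Adiabatic step: V₂/V₁ = 0.1209; T₂ = T₁·8.27^(0.09) = 555.1 K.
Isobaric step: V₃/V₂ = T₃/T₂ = 459/555.1.
V₃/V₁ = (V₂/V₁)(V₃/V₂) = 0.1209 × (459/555.1) = 0.09998.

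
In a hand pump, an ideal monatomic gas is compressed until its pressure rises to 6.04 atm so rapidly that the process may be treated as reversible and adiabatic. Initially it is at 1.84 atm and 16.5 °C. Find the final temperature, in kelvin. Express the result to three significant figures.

T₂ ≈ 466 K

Adiabatic: T₂/T₁ = (P₂/P₁)^((γ−1)/γ).
For a monatomic ideal gas γ = 5/3, so (γ−1)/γ = 2/5.
T₁ = 16.5 °C = 289.6 K.
T₂ = 289.6 × (6.04/1.84)^(2/5) = 466 K.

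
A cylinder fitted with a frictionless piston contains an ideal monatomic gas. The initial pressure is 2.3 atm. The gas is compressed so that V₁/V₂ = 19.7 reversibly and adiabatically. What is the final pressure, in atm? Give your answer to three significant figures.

P₂ ≈ 331 atm

Since PV^γ is constant along a reversible adiabat, P₂ = P₁ (V₁/V₂)^γ.
For a monatomic ideal gas γ = 5/3.
P₂ = 2.3 × 19.7^(5/3) = 330.5 atm.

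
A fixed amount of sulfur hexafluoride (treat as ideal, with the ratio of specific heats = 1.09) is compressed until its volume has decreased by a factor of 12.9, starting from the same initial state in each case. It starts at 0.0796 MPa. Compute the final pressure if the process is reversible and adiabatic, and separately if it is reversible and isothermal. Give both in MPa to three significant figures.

adiabatic: 1.29 MPa; isothermal: 1.03 MPa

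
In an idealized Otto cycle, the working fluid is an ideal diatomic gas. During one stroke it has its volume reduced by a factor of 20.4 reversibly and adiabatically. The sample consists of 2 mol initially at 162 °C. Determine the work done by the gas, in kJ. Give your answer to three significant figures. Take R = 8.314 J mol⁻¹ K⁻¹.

W ≈ -42.3 kJ

For a reversible adiabat TV^(γ−1) is constant, so T₂ = T₁ (V₁/V₂)^(γ−1).
γ = 7/5 for a diatomic ideal gas, so γ−1 = 2/5.
T₁ = 162 °C = 435.1 K.
T₂ = 435.1 × 20.4^(2/5) = 1454 K.
Q = 0, so ΔU = W_on_gas = nCᵥΔT with Cᵥ = R/(γ−1) = 20.79 J/(mol·K).
ΔU = 2 × 20.79 × (1454 − 435.1) = 42340 J.
Work done by the gas = −ΔU = -42340 J.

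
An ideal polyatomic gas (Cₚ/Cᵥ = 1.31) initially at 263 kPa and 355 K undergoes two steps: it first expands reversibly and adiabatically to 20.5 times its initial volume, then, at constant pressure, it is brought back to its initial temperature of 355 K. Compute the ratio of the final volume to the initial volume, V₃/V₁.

V₃/V₁ ≈ 52.3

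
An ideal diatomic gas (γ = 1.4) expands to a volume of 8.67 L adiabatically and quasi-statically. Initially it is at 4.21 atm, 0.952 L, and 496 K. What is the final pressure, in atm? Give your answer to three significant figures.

Since PV^γ is constant along a reversible adiabat, P₂ = P₁ (V₁/V₂)^γ.
P₂ = 4.21 × (0.952/8.67)^(1.4) = 0.1911 atm.

P₂ ≈ 0.191 atm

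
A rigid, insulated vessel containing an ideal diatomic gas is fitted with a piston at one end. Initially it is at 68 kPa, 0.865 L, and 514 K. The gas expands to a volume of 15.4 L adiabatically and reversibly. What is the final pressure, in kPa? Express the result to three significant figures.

P₂ ≈ 1.21 kPa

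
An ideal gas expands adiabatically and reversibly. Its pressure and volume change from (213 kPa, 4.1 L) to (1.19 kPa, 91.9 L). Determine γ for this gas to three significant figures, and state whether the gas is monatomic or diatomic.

γ ≈ 1.67; monatomic

PV^γ = const ⇒ γ = ln(P₂/P₁) / ln(V₁/V₂).
γ = ln(1.19/213) / ln(4.1/91.9) = 1.668.
γ ≈ 1.67 is close to 5/3, so the gas is monatomic.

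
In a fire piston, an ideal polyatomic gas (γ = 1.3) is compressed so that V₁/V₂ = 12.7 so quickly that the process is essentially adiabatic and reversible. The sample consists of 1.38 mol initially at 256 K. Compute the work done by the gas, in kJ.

W ≈ -11.2 kJ

For a reversible adiabat TV^(γ−1) is constant, so T₂ = T₁ (V₁/V₂)^(γ−1).
T₂ = 256 × 12.7^(0.3) = 548.8 K.
Q = 0, so ΔU = W_on_gas = nCᵥΔT with Cᵥ = R/(γ−1) = 27.71 J/(mol·K).
ΔU = 1.38 × 27.71 × (548.8 − 256) = 11200 J.
Work done by the gas = −ΔU = -11200 J.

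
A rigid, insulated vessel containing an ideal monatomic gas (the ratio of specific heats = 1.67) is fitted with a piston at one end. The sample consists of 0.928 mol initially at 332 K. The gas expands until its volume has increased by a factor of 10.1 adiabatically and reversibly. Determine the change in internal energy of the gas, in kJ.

ΔU ≈ -3.01 kJ

Adiabatic: T₁V₁^(γ−1) = T₂V₂^(γ−1) ⇒ T₂ = T₁ (V₁/V₂)^(γ−1).
T₂ = 332 × (1/10.1)^(0.67) = 70.51 K.
Q = 0, so ΔU = W_on_gas = nCᵥΔT with Cᵥ = R/(γ−1) = 12.41 J/(mol·K).
ΔU = 0.928 × 12.41 × (70.51 − 332) = -3011 J.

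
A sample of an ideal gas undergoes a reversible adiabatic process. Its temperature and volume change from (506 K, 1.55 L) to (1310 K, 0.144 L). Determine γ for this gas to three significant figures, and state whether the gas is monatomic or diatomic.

γ ≈ 1.40; diatomic

TV^(γ−1) = const ⇒ γ − 1 = ln(T₂/T₁) / ln(V₁/V₂).
γ = 1 + ln(1310/506) / ln(1.55/0.144) = 1.4.
γ ≈ 1.40 is close to 7/5, so the gas is diatomic.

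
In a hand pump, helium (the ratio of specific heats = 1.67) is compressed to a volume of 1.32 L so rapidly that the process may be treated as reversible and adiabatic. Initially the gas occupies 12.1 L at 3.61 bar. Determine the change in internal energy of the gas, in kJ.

ΔU ≈ 22.2 kJ

P₂ = P₁(V₁/V₂)^γ = 3.61×(12.1/1.32)^(1.67) = 146 bar.
For a reversible adiabat, W_by_gas = (P₁V₁ − P₂V₂)/(γ−1).
W_by = (361000×0.0121 − 1.46×10^7×0.00132) / (0.67) = -22250 J.
Q = 0 ⇒ ΔU = −W_by = 22250 J.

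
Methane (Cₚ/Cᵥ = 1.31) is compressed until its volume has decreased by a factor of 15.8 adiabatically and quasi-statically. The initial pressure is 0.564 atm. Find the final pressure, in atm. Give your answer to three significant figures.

P₂ ≈ 21.0 atm

Adiabatic: P₁V₁^γ = P₂V₂^γ ⇒ P₂ = P₁ (V₁/V₂)^γ.
P₂ = 0.564 × 15.8^(1.31) = 20.97 atm.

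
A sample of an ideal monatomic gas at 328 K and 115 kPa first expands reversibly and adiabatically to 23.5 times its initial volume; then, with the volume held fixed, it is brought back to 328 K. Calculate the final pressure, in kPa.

P₃ ≈ 4.89 kPa

For a monatomic ideal gas γ = 5/3.
Adiabatic step (PV^γ = const): P₂ = 115×(1/23.5)^(5/3) = 0.5965 kPa; T₂ = 328×(1/23.5)^(2/3) = 39.98 K.
Isochoric: P₃ = P₂(T₃/T₂) = 0.5965 × (328/39.98) = 4.894 kPa.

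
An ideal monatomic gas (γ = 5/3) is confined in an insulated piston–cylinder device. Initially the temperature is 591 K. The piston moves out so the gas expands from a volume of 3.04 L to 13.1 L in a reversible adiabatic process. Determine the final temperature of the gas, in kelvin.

T₂ ≈ 223 K

Adiabatic: T₁V₁^(γ−1) = T₂V₂^(γ−1) ⇒ T₂ = T₁ (V₁/V₂)^(γ−1).
T₂ = 591 × (3.04/13.1)^(2/3) = 223.2 K.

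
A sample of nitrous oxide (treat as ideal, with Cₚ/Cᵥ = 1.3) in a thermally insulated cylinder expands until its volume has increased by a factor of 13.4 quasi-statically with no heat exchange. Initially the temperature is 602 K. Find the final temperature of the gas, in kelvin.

For a reversible adiabat TV^(γ−1) is constant, so T₂ = T₁ (V₁/V₂)^(γ−1).
T₂ = 602 × (1/13.4)^(0.3) = 276.4 K.

T₂ ≈ 276 K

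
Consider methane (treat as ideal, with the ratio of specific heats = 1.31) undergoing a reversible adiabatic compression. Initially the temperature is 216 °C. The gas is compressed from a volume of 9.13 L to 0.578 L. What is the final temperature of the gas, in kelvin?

Adiabatic: T₁V₁^(γ−1) = T₂V₂^(γ−1) ⇒ T₂ = T₁ (V₁/V₂)^(γ−1).
T₁ = 216 °C = 489.1 K.
T₂ = 489.1 × (9.13/0.578)^(0.31) = 1151 K.

T₂ ≈ 1150 K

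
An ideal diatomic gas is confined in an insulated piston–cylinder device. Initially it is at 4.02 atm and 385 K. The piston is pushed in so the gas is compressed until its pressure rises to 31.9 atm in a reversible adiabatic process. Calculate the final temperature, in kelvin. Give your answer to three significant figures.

Adiabatic: T₂/T₁ = (P₂/P₁)^((γ−1)/γ).
For a diatomic ideal gas γ = 7/5, so (γ−1)/γ = 2/7.
T₂ = 385 × (31.9/4.02)^(2/7) = 695.8 K.

T₂ ≈ 696 K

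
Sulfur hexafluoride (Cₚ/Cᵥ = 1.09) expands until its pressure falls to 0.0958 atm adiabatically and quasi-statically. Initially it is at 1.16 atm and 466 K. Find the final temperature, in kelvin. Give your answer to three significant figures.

T₂ ≈ 379 K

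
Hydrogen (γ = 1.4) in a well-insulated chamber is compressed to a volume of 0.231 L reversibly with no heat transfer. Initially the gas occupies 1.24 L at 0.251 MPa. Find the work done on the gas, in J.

W ≈ 746 J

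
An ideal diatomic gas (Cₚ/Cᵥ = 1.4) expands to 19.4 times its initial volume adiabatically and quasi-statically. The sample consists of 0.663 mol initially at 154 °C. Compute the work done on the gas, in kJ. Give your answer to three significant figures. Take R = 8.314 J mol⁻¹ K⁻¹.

W ≈ -4.09 kJ

For a reversible adiabat TV^(γ−1) is constant, so T₂ = T₁ (V₁/V₂)^(γ−1).
T₁ = 154 °C = 427.1 K.
T₂ = 427.1 × (1/19.4)^(0.4) = 130.5 K.
Q = 0, so ΔU = W_on_gas = nCᵥΔT with Cᵥ = R/(γ−1) = 20.79 J/(mol·K).
ΔU = 0.663 × 20.79 × (130.5 − 427.1) = -4089 J.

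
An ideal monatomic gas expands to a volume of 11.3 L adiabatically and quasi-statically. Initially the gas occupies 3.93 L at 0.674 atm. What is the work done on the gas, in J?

W ≈ -203 J

γ = 5/3 for a monatomic ideal gas.
P₂ = P₁(V₁/V₂)^γ = 0.674×(3.93/11.3)^(5/3) = 0.1159 atm.
For a reversible adiabat, W_by_gas = (P₁V₁ − P₂V₂)/(γ−1).
W_by = (68290×0.00393 − 11750×0.0113) / (2/3) = 203.5 J.
W_on_gas = −W_by = -203.5 J.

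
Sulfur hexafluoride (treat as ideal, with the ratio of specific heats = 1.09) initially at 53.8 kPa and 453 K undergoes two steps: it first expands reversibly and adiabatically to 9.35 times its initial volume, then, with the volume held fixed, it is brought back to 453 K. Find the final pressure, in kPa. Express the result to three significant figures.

P₃ ≈ 5.75 kPa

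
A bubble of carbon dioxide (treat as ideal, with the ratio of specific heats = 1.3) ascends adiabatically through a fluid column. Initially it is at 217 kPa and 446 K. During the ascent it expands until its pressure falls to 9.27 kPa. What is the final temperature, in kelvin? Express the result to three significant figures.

T₂ ≈ 215 K

Adiabatic: T₂/T₁ = (P₂/P₁)^((γ−1)/γ).
T₂ = 446 × (9.27/217)^(0.231) = 215.4 K.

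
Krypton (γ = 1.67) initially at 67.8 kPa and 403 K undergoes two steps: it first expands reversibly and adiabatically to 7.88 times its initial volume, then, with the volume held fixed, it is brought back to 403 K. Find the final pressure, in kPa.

Adiabatic step (PV^γ = const): P₂ = 67.8×(1/7.88)^(1.67) = 2.158 kPa; T₂ = 403×(1/7.88)^(0.67) = 101.1 K.
Isochoric: P₃ = P₂(T₃/T₂) = 2.158 × (403/101.1) = 8.604 kPa.

P₃ ≈ 8.60 kPa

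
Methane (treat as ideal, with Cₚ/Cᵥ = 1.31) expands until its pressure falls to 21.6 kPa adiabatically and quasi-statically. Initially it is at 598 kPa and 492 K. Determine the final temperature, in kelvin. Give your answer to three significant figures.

T₂ ≈ 224 K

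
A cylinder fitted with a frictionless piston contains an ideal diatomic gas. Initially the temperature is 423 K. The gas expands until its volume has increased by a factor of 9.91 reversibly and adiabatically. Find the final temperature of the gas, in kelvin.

T₂ ≈ 169 K

For a reversible adiabat TV^(γ−1) is constant, so T₂ = T₁ (V₁/V₂)^(γ−1).
For a diatomic ideal gas γ = 7/5, so γ−1 = 2/5.
T₂ = 423 × (1/9.91)^(2/5) = 169 K.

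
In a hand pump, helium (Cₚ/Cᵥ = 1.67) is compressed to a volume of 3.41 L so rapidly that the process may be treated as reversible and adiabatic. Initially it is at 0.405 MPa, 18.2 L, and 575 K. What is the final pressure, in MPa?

P₂ ≈ 6.64 MPa

Since PV^γ is constant along a reversible adiabat, P₂ = P₁ (V₁/V₂)^γ.
P₂ = 0.405 × (18.2/3.41)^(1.67) = 6.639 MPa.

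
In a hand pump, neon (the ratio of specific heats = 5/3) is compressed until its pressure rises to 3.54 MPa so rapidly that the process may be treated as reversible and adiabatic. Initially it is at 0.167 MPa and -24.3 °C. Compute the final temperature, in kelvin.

T₂ ≈ 844 K

Along an adiabat T P^((1−γ)/γ) is constant, so T₂ = T₁ (P₂/P₁)^((γ−1)/γ).
T₁ = -24.3 °C = 248.8 K.
T₂ = 248.8 × (3.54/0.167)^(2/5) = 844.2 K.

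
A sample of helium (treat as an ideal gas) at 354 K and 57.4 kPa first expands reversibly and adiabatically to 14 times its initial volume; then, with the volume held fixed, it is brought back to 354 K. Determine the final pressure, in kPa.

For a monatomic ideal gas γ = 5/3.
Adiabatic step (PV^γ = const): P₂ = 57.4×(1/14)^(5/3) = 0.7058 kPa; T₂ = 354×(1/14)^(2/3) = 60.94 K.
Isochoric: P₃ = P₂(T₃/T₂) = 0.7058 × (354/60.94) = 4.1 kPa.

P₃ ≈ 4.10 kPa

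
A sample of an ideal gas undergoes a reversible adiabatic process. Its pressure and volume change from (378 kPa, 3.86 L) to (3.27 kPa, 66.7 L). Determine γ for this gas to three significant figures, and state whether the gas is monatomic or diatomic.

PV^γ = const ⇒ γ = ln(P₂/P₁) / ln(V₁/V₂).
γ = ln(3.27/378) / ln(3.86/66.7) = 1.667.
γ ≈ 1.67 is close to 5/3, so the gas is monatomic.

γ ≈ 1.67; monatomic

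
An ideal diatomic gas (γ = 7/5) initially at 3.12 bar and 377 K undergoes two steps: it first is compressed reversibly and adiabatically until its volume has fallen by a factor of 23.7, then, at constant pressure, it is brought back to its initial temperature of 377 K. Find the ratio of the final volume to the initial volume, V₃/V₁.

Adiabatic step: V₂/V₁ = 0.04219; T₂ = T₁·23.7^(2/5) = 1337 K.
Isobaric step: V₃/V₂ = T₃/T₂ = 377/1337.
V₃/V₁ = (V₂/V₁)(V₃/V₂) = 0.04219 × (377/1337) = 0.01189.

V₃/V₁ ≈ 0.0119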